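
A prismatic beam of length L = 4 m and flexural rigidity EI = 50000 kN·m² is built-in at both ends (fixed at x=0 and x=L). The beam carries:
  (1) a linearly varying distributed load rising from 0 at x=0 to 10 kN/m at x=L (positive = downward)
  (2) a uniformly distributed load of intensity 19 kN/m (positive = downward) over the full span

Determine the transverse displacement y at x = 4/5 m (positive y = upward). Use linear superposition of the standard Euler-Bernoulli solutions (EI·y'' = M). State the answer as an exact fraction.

y(4/5) = -1248/9765625 m

Load 1 — triangular load w₀=10 kN/m (0→w₀ over full span):
  y_1 = -w₀x²(L-x)²(x+2L)/(120LEI) = -10·(4/5)²·(4-(4/5))²·((4/5)+2·4)/(120·4·50000) = -704/29296875 m
Load 2 — uniform load w=19 kN/m over full span:
  y_2 = -wx²(L-x)²/(24EI) = -19·(4/5)²·(4-(4/5))²/(24·50000) = -608/5859375 m
Superposition: y = Σ y_i = -1248/9765625 m ≈ -0.000128 m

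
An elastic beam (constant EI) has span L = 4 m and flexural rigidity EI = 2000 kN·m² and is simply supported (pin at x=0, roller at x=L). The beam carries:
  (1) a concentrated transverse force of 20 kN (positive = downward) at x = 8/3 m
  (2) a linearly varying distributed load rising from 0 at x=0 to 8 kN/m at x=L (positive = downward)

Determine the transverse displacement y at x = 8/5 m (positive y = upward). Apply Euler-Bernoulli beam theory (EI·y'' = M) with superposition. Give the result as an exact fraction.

Load 1 — point force P=20 kN at a=8/3 m (b=L-a=4/3):
  y_1 = -Pbx(L²-b²-x²)/(6LEI)  [x≤a] = -20·(4/3)·(8/5)·(4²-(4/3)²-(8/5)²)/(6·4·2000) = -2624/253125 m
Load 2 — triangular load w₀=8 kN/m (0→w₀ over full span):
  y_2 = -w₀x(7L⁴-10L²x²+3x⁴)/(360LEI) = -8·(8/5)·(7·4⁴-10·4²·(8/5)²+3·(8/5)⁴)/(360·4·2000) = -36512/5859375 m
Superposition: y = Σ y_i = -2625824/158203125 m ≈ -0.016598 m

y(8/5) = -2625824/158203125 m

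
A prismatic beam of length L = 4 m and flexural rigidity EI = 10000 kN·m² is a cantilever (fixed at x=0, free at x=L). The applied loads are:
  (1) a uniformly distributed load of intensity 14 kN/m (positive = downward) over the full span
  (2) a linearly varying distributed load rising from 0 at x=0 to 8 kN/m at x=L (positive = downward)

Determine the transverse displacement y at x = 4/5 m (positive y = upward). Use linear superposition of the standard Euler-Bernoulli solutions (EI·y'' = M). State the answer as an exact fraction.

y(4/5) = -42572/9765625 m

Load 1 — uniform load w=14 kN/m over full span:
  y_1 = -wx²(x²-4Lx+6L²)/(24EI) = -14·(4/5)²·((4/5)²-4·4·(4/5)+6·4²)/(24·10000) = -3668/1171875 m
Load 2 — triangular load w₀=8 kN/m (0→w₀ over full span):
  y_2 = (w₀Lx³/12-w₀L²x²/6-w₀x⁵/(120L))/EI = (8·4·(4/5)³/12-8·4²·(4/5)²/6-8·(4/5)⁵/(120·4))/10000 = -36016/29296875 m
Superposition: y = Σ y_i = -42572/9765625 m ≈ -0.004359 m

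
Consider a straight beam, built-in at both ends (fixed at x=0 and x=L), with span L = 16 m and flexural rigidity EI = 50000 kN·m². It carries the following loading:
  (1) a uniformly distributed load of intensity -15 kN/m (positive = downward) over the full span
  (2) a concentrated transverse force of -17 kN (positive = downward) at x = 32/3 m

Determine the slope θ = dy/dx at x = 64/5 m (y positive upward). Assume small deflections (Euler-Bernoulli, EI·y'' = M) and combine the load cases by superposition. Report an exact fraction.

Load 1 — uniform load w=-15 kN/m over full span:
  θ_1 = -wx(L-x)(L-2x)/(12EI) = -(-15)·(64/5)·(16-(64/5))·(16-2·(64/5))/(12·50000) = -768/78125 rad
Load 2 — point force P=-17 kN at a=32/3 m (b=L-a=16/3):
  θ_2 = Pa²(L-x)(2bL-(3b+a)(L-x))/(2L³EI)  [x>a] = (-17)·(32/3)²·(16-(64/5))·(2·(16/3)·16-(3·(16/3)+(32/3))·(16-(64/5)))/(2·16³·50000) = -544/421875 rad
Superposition: θ = Σ θ_i = -23456/2109375 rad ≈ -0.011120 rad

θ(64/5) = -23456/2109375 rad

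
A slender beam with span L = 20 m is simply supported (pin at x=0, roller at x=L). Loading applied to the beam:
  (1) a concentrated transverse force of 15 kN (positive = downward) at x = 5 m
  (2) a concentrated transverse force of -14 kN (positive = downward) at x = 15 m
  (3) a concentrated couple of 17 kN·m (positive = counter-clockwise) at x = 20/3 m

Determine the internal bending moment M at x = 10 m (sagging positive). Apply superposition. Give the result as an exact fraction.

M(10) = -6 kN·m

Load 1 — point force P=15 kN at a=5 m (b=L-a=15):
  M_1 = Pa(L-x)/L  [x>a] = 15·5·(20-10)/20 = 75/2 kN·m
Load 2 — point force P=-14 kN at a=15 m (b=L-a=5):
  M_2 = Pbx/L  [x≤a] = (-14)·5·10/20 = -35 kN·m
Load 3 — applied couple M₀=17 kN·m at a=20/3 m (b=L-a=40/3):
  M_3 = M₀x/L - M₀  [x>a] = 17·10/20 - 17 = -17/2 kN·m
Superposition: M = Σ M_i = -6 kN·m ≈ -6.000000 kN·m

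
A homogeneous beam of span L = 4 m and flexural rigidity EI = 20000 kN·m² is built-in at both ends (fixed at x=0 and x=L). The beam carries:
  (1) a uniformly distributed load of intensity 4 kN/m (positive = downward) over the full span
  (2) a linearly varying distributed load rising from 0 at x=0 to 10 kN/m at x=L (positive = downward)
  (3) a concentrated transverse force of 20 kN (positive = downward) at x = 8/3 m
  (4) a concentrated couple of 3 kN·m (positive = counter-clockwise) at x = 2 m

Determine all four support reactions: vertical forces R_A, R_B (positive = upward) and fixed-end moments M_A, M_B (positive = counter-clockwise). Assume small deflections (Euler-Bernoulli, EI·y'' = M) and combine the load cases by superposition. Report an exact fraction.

Load 1 — uniform load w=4 kN/m over full span:
  R_A = wL/2 = 4·4/2 = 8 kN
  M_A = wL²/12 = 4·4²/12 = 16/3 kN·m
  R_B = wL/2 = 4·4/2 = 8 kN
  M_B = -wL²/12 = -4·4²/12 = -16/3 kN·m
Load 2 — triangular load w₀=10 kN/m (0→w₀ over full span):
  R_A = 3w₀L/20 = 3·10·4/20 = 6 kN
  M_A = w₀L²/30 = 10·4²/30 = 16/3 kN·m
  R_B = 7w₀L/20 = 7·10·4/20 = 14 kN
  M_B = -w₀L²/20 = -10·4²/20 = -8 kN·m
Load 3 — point force P=20 kN at a=8/3 m (b=L-a=4/3):
  R_A = Pb²(3a+b)/L³ = 20·(4/3)²·(3·(8/3)+(4/3))/4³ = 140/27 kN
  M_A = Pab²/L² = 20·(8/3)·(4/3)²/4² = 160/27 kN·m
  R_B = Pa²(a+3b)/L³ = 20·(8/3)²·((8/3)+3·(4/3))/4³ = 400/27 kN
  M_B = -Pa²b/L² = -20·(8/3)²·(4/3)/4² = -320/27 kN·m
Load 4 — applied couple M₀=3 kN·m at a=2 m (b=L-a=2):
  R_A = 6M₀ab/L³ = 6·3·2·2/4³ = 9/8 kN
  M_A = M₀b(2a-b)/L² = 3·2·(2·2-2)/4² = 3/4 kN·m
  R_B = -6M₀ab/L³ = -6·3·2·2/4³ = -9/8 kN
  M_B = M₀a(2b-a)/L² = 3·2·(2·2-2)/4² = 3/4 kN·m
Superposition: R_A = 4387/216 kN, M_A = 1873/108 kN·m, R_B = 7709/216 kN, M_B = -2639/108 kN·m

R_A = 4387/216 kN, M_A = 1873/108 kN·m, R_B = 7709/216 kN, M_B = -2639/108 kN·m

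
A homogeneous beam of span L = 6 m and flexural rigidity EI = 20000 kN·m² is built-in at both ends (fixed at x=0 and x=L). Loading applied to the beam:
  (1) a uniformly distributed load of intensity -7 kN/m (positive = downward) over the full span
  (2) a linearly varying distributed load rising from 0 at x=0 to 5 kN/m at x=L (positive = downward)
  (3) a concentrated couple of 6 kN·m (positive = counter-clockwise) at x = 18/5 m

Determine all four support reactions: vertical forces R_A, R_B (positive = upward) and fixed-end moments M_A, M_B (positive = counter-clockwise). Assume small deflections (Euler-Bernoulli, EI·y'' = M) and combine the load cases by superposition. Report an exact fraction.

Load 1 — uniform load w=-7 kN/m over full span:
  R_A = wL/2 = (-7)·6/2 = -21 kN
  M_A = wL²/12 = (-7)·6²/12 = -21 kN·m
  R_B = wL/2 = (-7)·6/2 = -21 kN
  M_B = -wL²/12 = -(-7)·6²/12 = 21 kN·m
Load 2 — triangular load w₀=5 kN/m (0→w₀ over full span):
  R_A = 3w₀L/20 = 3·5·6/20 = 9/2 kN
  M_A = w₀L²/30 = 5·6²/30 = 6 kN·m
  R_B = 7w₀L/20 = 7·5·6/20 = 21/2 kN
  M_B = -w₀L²/20 = -5·6²/20 = -9 kN·m
Load 3 — applied couple M₀=6 kN·m at a=18/5 m (b=L-a=12/5):
  R_A = 6M₀ab/L³ = 6·6·(18/5)·(12/5)/6³ = 36/25 kN
  M_A = M₀b(2a-b)/L² = 6·(12/5)·(2·(18/5)-(12/5))/6² = 48/25 kN·m
  R_B = -6M₀ab/L³ = -6·6·(18/5)·(12/5)/6³ = -36/25 kN
  M_B = M₀a(2b-a)/L² = 6·(18/5)·(2·(12/5)-(18/5))/6² = 18/25 kN·m
Superposition: R_A = -753/50 kN, M_A = -327/25 kN·m, R_B = -597/50 kN, M_B = 318/25 kN·m

R_A = -753/50 kN, M_A = -327/25 kN·m, R_B = -597/50 kN, M_B = 318/25 kN·m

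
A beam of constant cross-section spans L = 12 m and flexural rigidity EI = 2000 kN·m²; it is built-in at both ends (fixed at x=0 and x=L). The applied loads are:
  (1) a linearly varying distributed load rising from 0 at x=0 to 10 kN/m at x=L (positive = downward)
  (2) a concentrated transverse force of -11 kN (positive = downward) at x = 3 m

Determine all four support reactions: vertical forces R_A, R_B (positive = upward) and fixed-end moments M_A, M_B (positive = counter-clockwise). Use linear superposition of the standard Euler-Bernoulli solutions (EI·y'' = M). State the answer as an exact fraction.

Load 1 — triangular load w₀=10 kN/m (0→w₀ over full span):
  R_A = 3w₀L/20 = 3·10·12/20 = 18 kN
  M_A = w₀L²/30 = 10·12²/30 = 48 kN·m
  R_B = 7w₀L/20 = 7·10·12/20 = 42 kN
  M_B = -w₀L²/20 = -10·12²/20 = -72 kN·m
Load 2 — point force P=-11 kN at a=3 m (b=L-a=9):
  R_A = Pb²(3a+b)/L³ = (-11)·9²·(3·3+9)/12³ = -297/32 kN
  M_A = Pab²/L² = (-11)·3·9²/12² = -297/16 kN·m
  R_B = Pa²(a+3b)/L³ = (-11)·3²·(3+3·9)/12³ = -55/32 kN
  M_B = -Pa²b/L² = -(-11)·3²·9/12² = 99/16 kN·m
Superposition: R_A = 279/32 kN, M_A = 471/16 kN·m, R_B = 1289/32 kN, M_B = -1053/16 kN·m

R_A = 279/32 kN, M_A = 471/16 kN·m, R_B = 1289/32 kN, M_B = -1053/16 kN·m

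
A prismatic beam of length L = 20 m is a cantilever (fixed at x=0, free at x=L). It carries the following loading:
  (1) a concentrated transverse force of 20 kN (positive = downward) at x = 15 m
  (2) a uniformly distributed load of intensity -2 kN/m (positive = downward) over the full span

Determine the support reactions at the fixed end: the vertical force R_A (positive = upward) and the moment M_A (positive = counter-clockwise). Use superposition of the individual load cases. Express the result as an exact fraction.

R_A = -20 kN, M_A = -100 kN·m

Load 1 — point force P=20 kN at a=15 m (b=L-a=5):
  R_A = P = 20 kN
  M_A = Pa = 20·15 = 300 kN·m
Load 2 — uniform load w=-2 kN/m over full span:
  R_A = wL = (-2)·20 = -40 kN
  M_A = wL²/2 = (-2)·20²/2 = -400 kN·m
Superposition: R_A = -20 kN, M_A = -100 kN·m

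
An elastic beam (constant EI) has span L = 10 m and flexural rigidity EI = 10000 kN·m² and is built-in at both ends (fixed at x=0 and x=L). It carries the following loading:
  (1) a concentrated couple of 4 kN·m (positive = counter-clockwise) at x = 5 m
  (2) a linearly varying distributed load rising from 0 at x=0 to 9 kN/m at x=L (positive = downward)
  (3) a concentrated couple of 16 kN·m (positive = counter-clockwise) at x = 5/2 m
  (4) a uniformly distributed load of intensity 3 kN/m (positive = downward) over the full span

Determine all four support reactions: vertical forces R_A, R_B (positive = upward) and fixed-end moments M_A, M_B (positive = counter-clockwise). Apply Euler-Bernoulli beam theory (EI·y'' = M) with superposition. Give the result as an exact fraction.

R_A = 309/10 kN, M_A = 53 kN·m, R_B = 441/10 kN, M_B = -64 kN·m

Load 1 — applied couple M₀=4 kN·m at a=5 m (b=L-a=5):
  R_A = 6M₀ab/L³ = 6·4·5·5/10³ = 3/5 kN
  M_A = M₀b(2a-b)/L² = 4·5·(2·5-5)/10² = 1 kN·m
  R_B = -6M₀ab/L³ = -6·4·5·5/10³ = -3/5 kN
  M_B = M₀a(2b-a)/L² = 4·5·(2·5-5)/10² = 1 kN·m
Load 2 — triangular load w₀=9 kN/m (0→w₀ over full span):
  R_A = 3w₀L/20 = 3·9·10/20 = 27/2 kN
  M_A = w₀L²/30 = 9·10²/30 = 30 kN·m
  R_B = 7w₀L/20 = 7·9·10/20 = 63/2 kN
  M_B = -w₀L²/20 = -9·10²/20 = -45 kN·m
Load 3 — applied couple M₀=16 kN·m at a=5/2 m (b=L-a=15/2):
  R_A = 6M₀ab/L³ = 6·16·(5/2)·(15/2)/10³ = 9/5 kN
  M_A = M₀b(2a-b)/L² = 16·(15/2)·(2·(5/2)-(15/2))/10² = -3 kN·m
  R_B = -6M₀ab/L³ = -6·16·(5/2)·(15/2)/10³ = -9/5 kN
  M_B = M₀a(2b-a)/L² = 16·(5/2)·(2·(15/2)-(5/2))/10² = 5 kN·m
Load 4 — uniform load w=3 kN/m over full span:
  R_A = wL/2 = 3·10/2 = 15 kN
  M_A = wL²/12 = 3·10²/12 = 25 kN·m
  R_B = wL/2 = 3·10/2 = 15 kN
  M_B = -wL²/12 = -3·10²/12 = -25 kN·m
Superposition: R_A = 309/10 kN, M_A = 53 kN·m, R_B = 441/10 kN, M_B = -64 kN·m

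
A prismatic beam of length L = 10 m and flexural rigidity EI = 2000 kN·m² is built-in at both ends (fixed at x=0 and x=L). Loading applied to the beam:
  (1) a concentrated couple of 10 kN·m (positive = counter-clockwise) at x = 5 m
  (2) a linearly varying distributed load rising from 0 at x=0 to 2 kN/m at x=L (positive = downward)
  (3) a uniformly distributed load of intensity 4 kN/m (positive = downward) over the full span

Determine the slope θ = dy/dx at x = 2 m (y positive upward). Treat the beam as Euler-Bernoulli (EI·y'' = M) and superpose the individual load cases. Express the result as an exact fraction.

Load 1 — applied couple M₀=10 kN·m at a=5 m (b=L-a=5):
  θ_1 = (R_Ax²/2 - M_Ax)/EI  [x≤a] with R_A=3/2, M_A=5/2 = ((3/2)·2²/2 - (5/2)·2)/2000 = -1/1000 rad
Load 2 — triangular load w₀=2 kN/m (0→w₀ over full span):
  θ_2 = -w₀(2x(L-x)(L-2x)(x+2L)+x²(L-x)²)/(120LEI) = -2·(2·2·(10-2)·(10-2·2)·(2+2·10)+2²·(10-2)²)/(120·10·2000) = -7/1875 rad
Load 3 — uniform load w=4 kN/m over full span:
  θ_3 = -wx(L-x)(L-2x)/(12EI) = -4·2·(10-2)·(10-2·2)/(12·2000) = -2/125 rad
Superposition: θ = Σ θ_i = -311/15000 rad ≈ -0.020733 rad

θ(2) = -311/15000 rad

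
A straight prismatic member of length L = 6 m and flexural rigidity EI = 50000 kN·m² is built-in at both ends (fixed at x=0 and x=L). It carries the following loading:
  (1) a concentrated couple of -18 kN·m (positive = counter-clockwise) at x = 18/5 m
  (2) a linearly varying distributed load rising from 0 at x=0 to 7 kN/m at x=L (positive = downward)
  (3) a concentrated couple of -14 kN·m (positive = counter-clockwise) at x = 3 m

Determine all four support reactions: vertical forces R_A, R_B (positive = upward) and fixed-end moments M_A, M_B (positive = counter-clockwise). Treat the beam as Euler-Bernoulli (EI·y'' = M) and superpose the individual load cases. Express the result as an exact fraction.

Load 1 — applied couple M₀=-18 kN·m at a=18/5 m (b=L-a=12/5):
  R_A = 6M₀ab/L³ = 6·(-18)·(18/5)·(12/5)/6³ = -108/25 kN
  M_A = M₀b(2a-b)/L² = (-18)·(12/5)·(2·(18/5)-(12/5))/6² = -144/25 kN·m
  R_B = -6M₀ab/L³ = -6·(-18)·(18/5)·(12/5)/6³ = 108/25 kN
  M_B = M₀a(2b-a)/L² = (-18)·(18/5)·(2·(12/5)-(18/5))/6² = -54/25 kN·m
Load 2 — triangular load w₀=7 kN/m (0→w₀ over full span):
  R_A = 3w₀L/20 = 3·7·6/20 = 63/10 kN
  M_A = w₀L²/30 = 7·6²/30 = 42/5 kN·m
  R_B = 7w₀L/20 = 7·7·6/20 = 147/10 kN
  M_B = -w₀L²/20 = -7·6²/20 = -63/5 kN·m
Load 3 — applied couple M₀=-14 kN·m at a=3 m (b=L-a=3):
  R_A = 6M₀ab/L³ = 6·(-14)·3·3/6³ = -7/2 kN
  M_A = M₀b(2a-b)/L² = (-14)·3·(2·3-3)/6² = -7/2 kN·m
  R_B = -6M₀ab/L³ = -6·(-14)·3·3/6³ = 7/2 kN
  M_B = M₀a(2b-a)/L² = (-14)·3·(2·3-3)/6² = -7/2 kN·m
Superposition: R_A = -38/25 kN, M_A = -43/50 kN·m, R_B = 563/25 kN, M_B = -913/50 kN·m

R_A = -38/25 kN, M_A = -43/50 kN·m, R_B = 563/25 kN, M_B = -913/50 kN·m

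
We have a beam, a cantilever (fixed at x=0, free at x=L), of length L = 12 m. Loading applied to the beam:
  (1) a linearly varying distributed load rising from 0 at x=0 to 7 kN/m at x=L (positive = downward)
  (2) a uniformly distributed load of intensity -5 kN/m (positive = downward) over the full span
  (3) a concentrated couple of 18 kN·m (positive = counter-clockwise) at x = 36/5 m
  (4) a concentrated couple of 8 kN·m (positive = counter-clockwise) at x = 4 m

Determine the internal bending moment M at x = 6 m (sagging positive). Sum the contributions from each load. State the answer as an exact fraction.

M(6) = 3 kN·m

Load 1 — triangular load w₀=7 kN/m (0→w₀ over full span):
  M_1 = w₀Lx/2 - w₀L²/3 - w₀x³/(6L) = 7·12·6/2 - 7·12²/3 - 7·6³/(6·12) = -105 kN·m
Load 2 — uniform load w=-5 kN/m over full span:
  M_2 = -w(L-x)²/2 = -(-5)·(12-6)²/2 = 90 kN·m
Load 3 — applied couple M₀=18 kN·m at a=36/5 m (b=L-a=24/5):
  M_3 = M₀  [x≤a] = 18 = 18 kN·m
Load 4 — applied couple M₀=8 kN·m at a=4 m (b=L-a=8):
  M_4 = 0  [x>a] = 0 kN·m
Superposition: M = Σ M_i = 3 kN·m ≈ 3.000000 kN·m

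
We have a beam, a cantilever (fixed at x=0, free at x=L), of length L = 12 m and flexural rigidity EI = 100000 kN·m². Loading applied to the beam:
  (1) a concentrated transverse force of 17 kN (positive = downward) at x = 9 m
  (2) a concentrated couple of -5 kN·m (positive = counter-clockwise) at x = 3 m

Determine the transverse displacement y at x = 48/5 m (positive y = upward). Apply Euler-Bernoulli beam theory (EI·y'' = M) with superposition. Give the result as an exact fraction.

y(48/5) = -729/15625 m

Load 1 — point force P=17 kN at a=9 m (b=L-a=3):
  y_1 = -Pa²(3x-a)/(6EI)  [x>a] = -17·9²·(3·(48/5)-9)/(6·100000) = -45441/1000000 m
Load 2 — applied couple M₀=-5 kN·m at a=3 m (b=L-a=9):
  y_2 = M₀a(2x-a)/(2EI)  [x>a] = (-5)·3·(2·(48/5)-3)/(2·100000) = -243/200000 m
Superposition: y = Σ y_i = -729/15625 m ≈ -0.046656 m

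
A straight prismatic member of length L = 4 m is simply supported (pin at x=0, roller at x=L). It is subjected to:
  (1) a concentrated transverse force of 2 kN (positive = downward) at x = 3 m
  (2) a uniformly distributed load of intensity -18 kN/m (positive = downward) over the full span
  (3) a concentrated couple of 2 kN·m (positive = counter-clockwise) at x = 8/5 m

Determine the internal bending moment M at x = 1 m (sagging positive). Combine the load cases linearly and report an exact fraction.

Load 1 — point force P=2 kN at a=3 m (b=L-a=1):
  M_1 = Pbx/L  [x≤a] = 2·1·1/4 = 1/2 kN·m
Load 2 — uniform load w=-18 kN/m over full span:
  M_2 = wx(L-x)/2 = (-18)·1·(4-1)/2 = -27 kN·m
Load 3 — applied couple M₀=2 kN·m at a=8/5 m (b=L-a=12/5):
  M_3 = M₀x/L  [x≤a] = 2·1/4 = 1/2 kN·m
Superposition: M = Σ M_i = -26 kN·m ≈ -26.000000 kN·m

M(1) = -26 kN·m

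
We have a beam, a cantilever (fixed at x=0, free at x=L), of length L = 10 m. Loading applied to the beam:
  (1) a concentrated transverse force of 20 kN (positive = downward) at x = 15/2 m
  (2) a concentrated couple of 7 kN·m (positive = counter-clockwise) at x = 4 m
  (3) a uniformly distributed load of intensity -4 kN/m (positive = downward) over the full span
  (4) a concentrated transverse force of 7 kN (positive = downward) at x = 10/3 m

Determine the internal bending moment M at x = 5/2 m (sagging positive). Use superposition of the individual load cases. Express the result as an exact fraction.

M(5/2) = 41/3 kN·m

Load 1 — point force P=20 kN at a=15/2 m (b=L-a=5/2):
  M_1 = -P(a-x)  [x≤a] = -20·((15/2)-(5/2)) = -100 kN·m
Load 2 — applied couple M₀=7 kN·m at a=4 m (b=L-a=6):
  M_2 = M₀  [x≤a] = 7 = 7 kN·m
Load 3 — uniform load w=-4 kN/m over full span:
  M_3 = -w(L-x)²/2 = -(-4)·(10-(5/2))²/2 = 225/2 kN·m
Load 4 — point force P=7 kN at a=10/3 m (b=L-a=20/3):
  M_4 = -P(a-x)  [x≤a] = -7·((10/3)-(5/2)) = -35/6 kN·m
Superposition: M = Σ M_i = 41/3 kN·m ≈ 13.666667 kN·m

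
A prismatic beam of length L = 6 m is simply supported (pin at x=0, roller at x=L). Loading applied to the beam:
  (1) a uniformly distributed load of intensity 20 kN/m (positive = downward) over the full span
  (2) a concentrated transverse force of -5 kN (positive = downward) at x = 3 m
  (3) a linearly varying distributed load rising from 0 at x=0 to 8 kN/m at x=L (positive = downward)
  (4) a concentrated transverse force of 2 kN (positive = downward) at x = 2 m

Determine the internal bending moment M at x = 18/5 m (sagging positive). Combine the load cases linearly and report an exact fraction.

Load 1 — uniform load w=20 kN/m over full span:
  M_1 = wx(L-x)/2 = 20·(18/5)·(6-(18/5))/2 = 432/5 kN·m
Load 2 — point force P=-5 kN at a=3 m (b=L-a=3):
  M_2 = Pa(L-x)/L  [x>a] = (-5)·3·(6-(18/5))/6 = -6 kN·m
Load 3 — triangular load w₀=8 kN/m (0→w₀ over full span):
  M_3 = w₀Lx/6 - w₀x³/(6L) = 8·6·(18/5)/6 - 8·(18/5)³/(6·6) = 2304/125 kN·m
Load 4 — point force P=2 kN at a=2 m (b=L-a=4):
  M_4 = Pa(L-x)/L  [x>a] = 2·2·(6-(18/5))/6 = 8/5 kN·m
Superposition: M = Σ M_i = 12554/125 kN·m ≈ 100.432000 kN·m

M(18/5) = 12554/125 kN·m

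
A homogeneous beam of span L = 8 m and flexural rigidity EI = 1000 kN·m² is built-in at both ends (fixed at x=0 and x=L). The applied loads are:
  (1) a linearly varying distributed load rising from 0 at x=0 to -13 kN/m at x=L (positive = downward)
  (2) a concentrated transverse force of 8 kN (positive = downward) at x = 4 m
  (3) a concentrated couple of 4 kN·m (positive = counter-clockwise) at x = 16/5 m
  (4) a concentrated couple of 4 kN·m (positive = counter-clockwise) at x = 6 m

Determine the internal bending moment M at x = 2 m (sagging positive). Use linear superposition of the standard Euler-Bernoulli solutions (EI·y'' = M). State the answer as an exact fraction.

Load 1 — triangular load w₀=-13 kN/m (0→w₀ over full span):
  M_1 = 3w₀Lx/20 - w₀L²/30 - w₀x³/(6L) = 3·(-13)·8·2/20 - (-13)·8²/30 - (-13)·2³/(6·8) = -13/10 kN·m
Load 2 — point force P=8 kN at a=4 m (b=L-a=4):
  M_2 = Pb²(3a+b)x/L³ - Pab²/L²  [x≤a] = 8·4²·(3·4+4)·2/8³ - 8·4·4²/8² = 0 kN·m
Load 3 — applied couple M₀=4 kN·m at a=16/5 m (b=L-a=24/5):
  M_3 = R_Ax - M_A  [x≤a] with R_A=18/25, M_A=12/25 = (18/25)·2 - (12/25) = 24/25 kN·m
Load 4 — applied couple M₀=4 kN·m at a=6 m (b=L-a=2):
  M_4 = R_Ax - M_A  [x≤a] with R_A=9/16, M_A=5/4 = (9/16)·2 - (5/4) = -1/8 kN·m
Superposition: M = Σ M_i = -93/200 kN·m ≈ -0.465000 kN·m

M(2) = -93/200 kN·m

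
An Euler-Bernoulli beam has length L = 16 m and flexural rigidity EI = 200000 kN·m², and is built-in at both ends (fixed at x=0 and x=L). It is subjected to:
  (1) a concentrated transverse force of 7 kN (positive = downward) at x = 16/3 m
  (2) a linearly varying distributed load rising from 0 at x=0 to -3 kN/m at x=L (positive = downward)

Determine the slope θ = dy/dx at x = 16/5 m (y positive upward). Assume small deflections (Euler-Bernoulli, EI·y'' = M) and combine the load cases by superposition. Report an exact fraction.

θ(16/5) = 5096/52734375 rad

Load 1 — point force P=7 kN at a=16/3 m (b=L-a=32/3):
  θ_1 = -Pb²x(2aL-(3a+b)x)/(2L³EI)  [x≤a] = -7·(32/3)²·(16/5)·(2·(16/3)·16-(3·(16/3)+(32/3))·(16/5))/(2·16³·200000) = -56/421875 rad
Load 2 — triangular load w₀=-3 kN/m (0→w₀ over full span):
  θ_2 = -w₀(2x(L-x)(L-2x)(x+2L)+x²(L-x)²)/(120LEI) = -(-3)·(2·(16/5)·(16-(16/5))·(16-2·(16/5))·((16/5)+2·16)+(16/5)²·(16-(16/5))²)/(120·16·200000) = 448/1953125 rad
Superposition: θ = Σ θ_i = 5096/52734375 rad ≈ 0.000097 rad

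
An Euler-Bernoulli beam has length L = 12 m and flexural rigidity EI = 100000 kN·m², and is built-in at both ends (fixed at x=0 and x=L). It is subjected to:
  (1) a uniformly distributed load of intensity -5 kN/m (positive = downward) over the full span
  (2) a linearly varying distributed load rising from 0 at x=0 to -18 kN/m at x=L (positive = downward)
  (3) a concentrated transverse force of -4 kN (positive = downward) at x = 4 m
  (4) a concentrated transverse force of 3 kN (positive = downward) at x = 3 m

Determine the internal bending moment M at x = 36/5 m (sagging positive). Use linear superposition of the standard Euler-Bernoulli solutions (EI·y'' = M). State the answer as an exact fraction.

M(36/5) = -1454899/18000 kN·m

Load 1 — uniform load w=-5 kN/m over full span:
  M_1 = wLx/2 - wL²/12 - wx²/2 = (-5)·12·(36/5)/2 - (-5)·12²/12 - (-5)·(36/5)²/2 = -132/5 kN·m
Load 2 — triangular load w₀=-18 kN/m (0→w₀ over full span):
  M_2 = 3w₀Lx/20 - w₀L²/30 - w₀x³/(6L) = 3·(-18)·12·(36/5)/20 - (-18)·12²/30 - (-18)·(36/5)³/(6·12) = -6696/125 kN·m
Load 3 — point force P=-4 kN at a=4 m (b=L-a=8):
  M_3 = Pa²(a+3b)(L-x)/L³ - Pa²b/L²  [x>a] = (-4)·4²·(4+3·8)·(12-(36/5))/12³ - (-4)·4²·8/12² = -64/45 kN·m
Load 4 — point force P=3 kN at a=3 m (b=L-a=9):
  M_4 = Pa²(a+3b)(L-x)/L³ - Pa²b/L²  [x>a] = 3·3²·(3+3·9)·(12-(36/5))/12³ - 3·3²·9/12² = 9/16 kN·m
Superposition: M = Σ M_i = -1454899/18000 kN·m ≈ -80.827722 kN·m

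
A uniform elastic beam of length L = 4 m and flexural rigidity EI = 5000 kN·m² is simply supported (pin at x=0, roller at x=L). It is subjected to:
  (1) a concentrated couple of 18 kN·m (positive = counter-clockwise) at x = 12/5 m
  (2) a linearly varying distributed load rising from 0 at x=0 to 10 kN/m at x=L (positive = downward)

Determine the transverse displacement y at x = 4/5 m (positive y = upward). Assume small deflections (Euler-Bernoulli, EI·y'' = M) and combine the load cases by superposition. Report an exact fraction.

y(4/5) = -16408/5859375 m

Load 1 — applied couple M₀=18 kN·m at a=12/5 m (b=L-a=8/5):
  y_1 = (M₀x³/(6L)+C₁x)/EI  [x≤a] with C₁=M₀(3b²-L²)/(6L)=-156/25 = (18·(4/5)³/(6·4)+(-156/25)·(4/5))/5000 = -72/78125 m
Load 2 — triangular load w₀=10 kN/m (0→w₀ over full span):
  y_2 = -w₀x(7L⁴-10L²x²+3x⁴)/(360LEI) = -10·(4/5)·(7·4⁴-10·4²·(4/5)²+3·(4/5)⁴)/(360·4·5000) = -11008/5859375 m
Superposition: y = Σ y_i = -16408/5859375 m ≈ -0.002800 m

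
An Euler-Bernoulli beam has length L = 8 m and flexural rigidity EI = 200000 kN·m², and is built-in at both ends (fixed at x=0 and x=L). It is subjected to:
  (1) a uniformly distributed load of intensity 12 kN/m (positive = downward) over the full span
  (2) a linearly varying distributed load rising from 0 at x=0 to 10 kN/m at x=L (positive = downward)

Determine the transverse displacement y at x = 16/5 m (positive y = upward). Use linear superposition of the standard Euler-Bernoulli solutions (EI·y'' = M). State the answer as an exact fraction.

Load 1 — uniform load w=12 kN/m over full span:
  y_1 = -wx²(L-x)²/(24EI) = -12·(16/5)²·(8-(16/5))²/(24·200000) = -1152/1953125 m
Load 2 — triangular load w₀=10 kN/m (0→w₀ over full span):
  y_2 = -w₀x²(L-x)²(x+2L)/(120LEI) = -10·(16/5)²·(8-(16/5))²·((16/5)+2·8)/(120·8·200000) = -2304/9765625 m
Superposition: y = Σ y_i = -8064/9765625 m ≈ -0.000826 m

y(16/5) = -8064/9765625 m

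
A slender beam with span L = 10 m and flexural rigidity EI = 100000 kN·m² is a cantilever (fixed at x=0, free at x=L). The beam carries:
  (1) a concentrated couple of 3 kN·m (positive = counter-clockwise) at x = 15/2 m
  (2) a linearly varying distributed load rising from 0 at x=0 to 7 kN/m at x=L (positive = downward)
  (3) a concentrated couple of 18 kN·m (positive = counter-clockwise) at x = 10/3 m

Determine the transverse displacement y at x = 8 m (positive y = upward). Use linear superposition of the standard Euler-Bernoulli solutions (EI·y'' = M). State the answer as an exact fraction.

y(8) = -2517313/60000000 m

Load 1 — applied couple M₀=3 kN·m at a=15/2 m (b=L-a=5/2):
  y_1 = M₀a(2x-a)/(2EI)  [x>a] = 3·(15/2)·(2·8-(15/2))/(2·100000) = 153/160000 m
Load 2 — triangular load w₀=7 kN/m (0→w₀ over full span):
  y_2 = (w₀Lx³/12-w₀L²x²/6-w₀x⁵/(120L))/EI = (7·10·8³/12-7·10²·8²/6-7·8⁵/(120·10))/100000 = -10948/234375 m
Load 3 — applied couple M₀=18 kN·m at a=10/3 m (b=L-a=20/3):
  y_3 = M₀a(2x-a)/(2EI)  [x>a] = 18·(10/3)·(2·8-(10/3))/(2·100000) = 19/5000 m
Superposition: y = Σ y_i = -2517313/60000000 m ≈ -0.041955 m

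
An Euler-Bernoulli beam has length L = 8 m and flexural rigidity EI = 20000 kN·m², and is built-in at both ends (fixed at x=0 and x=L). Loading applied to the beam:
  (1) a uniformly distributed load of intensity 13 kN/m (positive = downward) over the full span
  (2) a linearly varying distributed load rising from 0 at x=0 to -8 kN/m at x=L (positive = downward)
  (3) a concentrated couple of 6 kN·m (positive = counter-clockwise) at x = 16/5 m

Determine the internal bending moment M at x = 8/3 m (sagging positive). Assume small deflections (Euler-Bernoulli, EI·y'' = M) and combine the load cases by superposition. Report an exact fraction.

Load 1 — uniform load w=13 kN/m over full span:
  M_1 = wLx/2 - wL²/12 - wx²/2 = 13·8·(8/3)/2 - 13·8²/12 - 13·(8/3)²/2 = 208/9 kN·m
Load 2 — triangular load w₀=-8 kN/m (0→w₀ over full span):
  M_2 = 3w₀Lx/20 - w₀L²/30 - w₀x³/(6L) = 3·(-8)·8·(8/3)/20 - (-8)·8²/30 - (-8)·(8/3)³/(6·8) = -2176/405 kN·m
Load 3 — applied couple M₀=6 kN·m at a=16/5 m (b=L-a=24/5):
  M_3 = R_Ax - M_A  [x≤a] with R_A=27/25, M_A=18/25 = (27/25)·(8/3) - (18/25) = 54/25 kN·m
Superposition: M = Σ M_i = 40294/2025 kN·m ≈ 19.898272 kN·m

M(8/3) = 40294/2025 kN·m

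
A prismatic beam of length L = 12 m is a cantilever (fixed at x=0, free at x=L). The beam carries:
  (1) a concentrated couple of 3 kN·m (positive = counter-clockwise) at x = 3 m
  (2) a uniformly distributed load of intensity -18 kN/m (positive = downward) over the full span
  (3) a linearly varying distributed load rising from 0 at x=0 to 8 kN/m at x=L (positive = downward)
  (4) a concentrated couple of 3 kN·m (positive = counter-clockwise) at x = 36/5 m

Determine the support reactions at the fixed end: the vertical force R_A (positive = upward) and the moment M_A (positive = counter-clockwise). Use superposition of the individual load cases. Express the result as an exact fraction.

R_A = -168 kN, M_A = -918 kN·m

Load 1 — applied couple M₀=3 kN·m at a=3 m (b=L-a=9):
  R_A = 0 kN
  M_A = -M₀ = -3 kN·m
Load 2 — uniform load w=-18 kN/m over full span:
  R_A = wL = (-18)·12 = -216 kN
  M_A = wL²/2 = (-18)·12²/2 = -1296 kN·m
Load 3 — triangular load w₀=8 kN/m (0→w₀ over full span):
  R_A = w₀L/2 = 8·12/2 = 48 kN
  M_A = w₀L²/3 = 8·12²/3 = 384 kN·m
Load 4 — applied couple M₀=3 kN·m at a=36/5 m (b=L-a=24/5):
  R_A = 0 kN
  M_A = -M₀ = -3 kN·m
Superposition: R_A = -168 kN, M_A = -918 kN·m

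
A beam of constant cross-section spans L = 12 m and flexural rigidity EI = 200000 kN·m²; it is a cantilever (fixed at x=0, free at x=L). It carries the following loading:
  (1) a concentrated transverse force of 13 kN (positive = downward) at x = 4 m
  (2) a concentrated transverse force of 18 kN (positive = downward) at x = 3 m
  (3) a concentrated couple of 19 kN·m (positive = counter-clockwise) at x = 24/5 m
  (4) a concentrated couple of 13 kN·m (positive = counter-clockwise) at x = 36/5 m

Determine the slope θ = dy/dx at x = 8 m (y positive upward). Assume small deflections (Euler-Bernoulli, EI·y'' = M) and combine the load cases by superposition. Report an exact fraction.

θ(8) = -1/1000000 rad

Load 1 — point force P=13 kN at a=4 m (b=L-a=8):
  θ_1 = -Pa²/(2EI)  [x>a] = -13·4²/(2·200000) = -13/25000 rad
Load 2 — point force P=18 kN at a=3 m (b=L-a=9):
  θ_2 = -Pa²/(2EI)  [x>a] = -18·3²/(2·200000) = -81/200000 rad
Load 3 — applied couple M₀=19 kN·m at a=24/5 m (b=L-a=36/5):
  θ_3 = M₀a/EI  [x>a] = 19·(24/5)/200000 = 57/125000 rad
Load 4 — applied couple M₀=13 kN·m at a=36/5 m (b=L-a=24/5):
  θ_4 = M₀a/EI  [x>a] = 13·(36/5)/200000 = 117/250000 rad
Superposition: θ = Σ θ_i = -1/1000000 rad ≈ -0.000001 rad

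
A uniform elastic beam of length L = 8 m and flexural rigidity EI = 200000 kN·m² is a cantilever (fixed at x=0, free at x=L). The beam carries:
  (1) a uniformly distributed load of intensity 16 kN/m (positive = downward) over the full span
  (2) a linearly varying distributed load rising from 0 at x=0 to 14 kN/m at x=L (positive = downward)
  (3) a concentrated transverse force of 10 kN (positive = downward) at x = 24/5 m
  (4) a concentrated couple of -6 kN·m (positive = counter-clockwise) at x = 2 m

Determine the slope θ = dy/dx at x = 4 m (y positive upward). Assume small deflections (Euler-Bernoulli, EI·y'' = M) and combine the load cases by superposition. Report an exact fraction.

θ(4) = -521/50000 rad

Load 1 — uniform load w=16 kN/m over full span:
  θ_1 = -wx(x²-3Lx+3L²)/(6EI) = -16·4·(4²-3·8·4+3·8²)/(6·200000) = -56/9375 rad
Load 2 — triangular load w₀=14 kN/m (0→w₀ over full span):
  θ_2 = (w₀Lx²/4-w₀L²x/3-w₀x⁴/(24L))/EI = (14·8·4²/4-14·8²·4/3-14·4⁴/(24·8))/200000 = -287/75000 rad
Load 3 — point force P=10 kN at a=24/5 m (b=L-a=16/5):
  θ_3 = -Px(2a-x)/(2EI)  [x≤a] = -10·4·(2·(24/5)-4)/(2·200000) = -7/12500 rad
Load 4 — applied couple M₀=-6 kN·m at a=2 m (b=L-a=6):
  θ_4 = M₀a/EI  [x>a] = (-6)·2/200000 = -3/50000 rad
Superposition: θ = Σ θ_i = -521/50000 rad ≈ -0.010420 rad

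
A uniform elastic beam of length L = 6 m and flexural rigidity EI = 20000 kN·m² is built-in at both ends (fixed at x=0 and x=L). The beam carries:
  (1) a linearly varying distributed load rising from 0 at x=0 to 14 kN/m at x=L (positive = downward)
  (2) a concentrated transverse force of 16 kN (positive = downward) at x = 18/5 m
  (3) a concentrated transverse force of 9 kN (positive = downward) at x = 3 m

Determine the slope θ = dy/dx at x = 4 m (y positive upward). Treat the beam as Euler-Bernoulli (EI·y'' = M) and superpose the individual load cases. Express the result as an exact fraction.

θ(4) = 45277/45000000 rad

Load 1 — triangular load w₀=14 kN/m (0→w₀ over full span):
  θ_1 = -w₀(2x(L-x)(L-2x)(x+2L)+x²(L-x)²)/(120LEI) = -14·(2·4·(6-4)·(6-2·4)·(4+2·6)+4²·(6-4)²)/(120·6·20000) = 49/112500 rad
Load 2 — point force P=16 kN at a=18/5 m (b=L-a=12/5):
  θ_2 = Pa²(L-x)(2bL-(3b+a)(L-x))/(2L³EI)  [x>a] = 16·(18/5)²·(6-4)·(2·(12/5)·6-(3·(12/5)+(18/5))·(6-4))/(2·6³·20000) = 27/78125 rad
Load 3 — point force P=9 kN at a=3 m (b=L-a=3):
  θ_3 = Pa²(L-x)(2bL-(3b+a)(L-x))/(2L³EI)  [x>a] = 9·3²·(6-4)·(2·3·6-(3·3+3)·(6-4))/(2·6³·20000) = 9/40000 rad
Superposition: θ = Σ θ_i = 45277/45000000 rad ≈ 0.001006 rad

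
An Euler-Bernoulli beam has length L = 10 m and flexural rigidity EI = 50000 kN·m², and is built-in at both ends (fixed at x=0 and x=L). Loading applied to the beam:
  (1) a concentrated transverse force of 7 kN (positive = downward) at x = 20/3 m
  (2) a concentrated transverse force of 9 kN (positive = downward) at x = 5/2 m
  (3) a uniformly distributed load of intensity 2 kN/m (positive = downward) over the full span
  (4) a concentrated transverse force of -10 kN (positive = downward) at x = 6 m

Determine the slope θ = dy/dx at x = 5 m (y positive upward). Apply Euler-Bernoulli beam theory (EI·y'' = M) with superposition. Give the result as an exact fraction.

θ(5) = 7387/86400000 rad

Load 1 — point force P=7 kN at a=20/3 m (b=L-a=10/3):
  θ_1 = -Pb²x(2aL-(3a+b)x)/(2L³EI)  [x≤a] = -7·(10/3)²·5·(2·(20/3)·10-(3·(20/3)+(10/3))·5)/(2·10³·50000) = -7/108000 rad
Load 2 — point force P=9 kN at a=5/2 m (b=L-a=15/2):
  θ_2 = Pa²(L-x)(2bL-(3b+a)(L-x))/(2L³EI)  [x>a] = 9·(5/2)²·(10-5)·(2·(15/2)·10-(3·(15/2)+(5/2))·(10-5))/(2·10³·50000) = 9/128000 rad
Load 3 — uniform load w=2 kN/m over full span:
  θ_3 = -wx(L-x)(L-2x)/(12EI) = -2·5·(10-5)·(10-2·5)/(12·50000) = 0 rad
Load 4 — point force P=-10 kN at a=6 m (b=L-a=4):
  θ_4 = -Pb²x(2aL-(3a+b)x)/(2L³EI)  [x≤a] = -(-10)·4²·5·(2·6·10-(3·6+4)·5)/(2·10³·50000) = 1/12500 rad
Superposition: θ = Σ θ_i = 7387/86400000 rad ≈ 0.000085 rad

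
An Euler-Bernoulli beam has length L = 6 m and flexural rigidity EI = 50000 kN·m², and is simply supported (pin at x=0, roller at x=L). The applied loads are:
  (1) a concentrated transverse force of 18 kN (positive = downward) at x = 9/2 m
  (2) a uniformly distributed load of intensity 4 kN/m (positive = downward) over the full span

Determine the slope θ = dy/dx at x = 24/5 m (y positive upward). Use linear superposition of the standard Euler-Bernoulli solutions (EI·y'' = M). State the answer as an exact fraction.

θ(24/5) = 108459/100000000 rad

Load 1 — point force P=18 kN at a=9/2 m (b=L-a=3/2):
  θ_1 = -Pa(2L²-6Lx+3x²+a²)/(6LEI)  [x>a] = -18·(9/2)·(2·6²-6·6·(24/5)+3·(24/5)²+(9/2)²)/(6·6·50000) = 10287/20000000 rad
Load 2 — uniform load w=4 kN/m over full span:
  θ_2 = -w(L³-6Lx²+4x³)/(24EI) = -4·(6³-6·6·(24/5)²+4·(24/5)³)/(24·50000) = 891/1562500 rad
Superposition: θ = Σ θ_i = 108459/100000000 rad ≈ 0.001085 rad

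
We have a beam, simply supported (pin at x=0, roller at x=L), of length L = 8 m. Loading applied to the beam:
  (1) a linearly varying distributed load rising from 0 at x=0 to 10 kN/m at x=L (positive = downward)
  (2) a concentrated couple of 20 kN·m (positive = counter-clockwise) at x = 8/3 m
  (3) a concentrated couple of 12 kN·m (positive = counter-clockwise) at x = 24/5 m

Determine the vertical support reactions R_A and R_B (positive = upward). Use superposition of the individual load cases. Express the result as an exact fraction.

Load 1 — triangular load w₀=10 kN/m (0→w₀ over full span):
  R_A = w₀L/6 = 10·8/6 = 40/3 kN
  R_B = w₀L/3 = 10·8/3 = 80/3 kN
Load 2 — applied couple M₀=20 kN·m at a=8/3 m (b=L-a=16/3):
  R_A = M₀/L = 20/8 = 5/2 kN
  R_B = -M₀/L = -20/8 = -5/2 kN
Load 3 — applied couple M₀=12 kN·m at a=24/5 m (b=L-a=16/5):
  R_A = M₀/L = 12/8 = 3/2 kN
  R_B = -M₀/L = -12/8 = -3/2 kN
Superposition: R_A = 52/3 kN, R_B = 68/3 kN

R_A = 52/3 kN, R_B = 68/3 kN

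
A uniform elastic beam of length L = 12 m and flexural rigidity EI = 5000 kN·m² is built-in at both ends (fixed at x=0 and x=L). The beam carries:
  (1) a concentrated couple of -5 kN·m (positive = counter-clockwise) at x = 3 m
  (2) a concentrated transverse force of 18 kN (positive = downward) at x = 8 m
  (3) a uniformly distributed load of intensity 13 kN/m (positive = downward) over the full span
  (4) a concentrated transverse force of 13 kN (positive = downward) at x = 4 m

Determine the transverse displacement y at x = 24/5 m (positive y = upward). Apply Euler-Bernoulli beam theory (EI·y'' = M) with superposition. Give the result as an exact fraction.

Load 1 — applied couple M₀=-5 kN·m at a=3 m (b=L-a=9):
  y_1 = (R_Ax³/6 - M_Ax²/2 - M₀(x-a)²/2)/EI  [x>a] with R_A=-15/32, M_A=15/16 = ((-15/32)·(24/5)³/6 - (15/16)·(24/5)²/2 - (-5)·((24/5)-3)²/2)/5000 = -567/250000 m
Load 2 — point force P=18 kN at a=8 m (b=L-a=4):
  y_2 = -Pb²x²(3aL-(3a+b)x)/(6L³EI)  [x≤a] = -18·4²·(24/5)²·(3·8·12-(3·8+4)·(24/5))/(6·12³·5000) = -1536/78125 m
Load 3 — uniform load w=13 kN/m over full span:
  y_3 = -wx²(L-x)²/(24EI) = -13·(24/5)²·(12-(24/5))²/(24·5000) = -50544/390625 m
Load 4 — point force P=13 kN at a=4 m (b=L-a=8):
  y_4 = -Pa²(L-x)²(3bL-(3b+a)(L-x))/(6L³EI)  [x>a] = -13·4²·(12-(24/5))²·(3·8·12-(3·8+4)·(12-(24/5)))/(6·12³·5000) = -1404/78125 m
Superposition: y = Σ y_i = -1058079/6250000 m ≈ -0.169293 m

y(24/5) = -1058079/6250000 m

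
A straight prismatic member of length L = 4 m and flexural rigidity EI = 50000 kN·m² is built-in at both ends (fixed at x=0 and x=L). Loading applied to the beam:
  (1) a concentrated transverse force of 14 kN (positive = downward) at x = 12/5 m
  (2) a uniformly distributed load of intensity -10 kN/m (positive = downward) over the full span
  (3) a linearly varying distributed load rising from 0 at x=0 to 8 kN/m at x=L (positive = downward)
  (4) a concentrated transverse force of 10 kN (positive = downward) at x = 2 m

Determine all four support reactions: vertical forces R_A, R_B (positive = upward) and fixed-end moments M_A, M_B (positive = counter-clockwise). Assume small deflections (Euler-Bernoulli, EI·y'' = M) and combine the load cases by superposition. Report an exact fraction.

R_A = -659/125 kN, M_A = 491/375 kN·m, R_B = 659/125 kN, M_B = -2299/375 kN·m

Load 1 — point force P=14 kN at a=12/5 m (b=L-a=8/5):
  R_A = Pb²(3a+b)/L³ = 14·(8/5)²·(3·(12/5)+(8/5))/4³ = 616/125 kN
  M_A = Pab²/L² = 14·(12/5)·(8/5)²/4² = 672/125 kN·m
  R_B = Pa²(a+3b)/L³ = 14·(12/5)²·((12/5)+3·(8/5))/4³ = 1134/125 kN
  M_B = -Pa²b/L² = -14·(12/5)²·(8/5)/4² = -1008/125 kN·m
Load 2 — uniform load w=-10 kN/m over full span:
  R_A = wL/2 = (-10)·4/2 = -20 kN
  M_A = wL²/12 = (-10)·4²/12 = -40/3 kN·m
  R_B = wL/2 = (-10)·4/2 = -20 kN
  M_B = -wL²/12 = -(-10)·4²/12 = 40/3 kN·m
Load 3 — triangular load w₀=8 kN/m (0→w₀ over full span):
  R_A = 3w₀L/20 = 3·8·4/20 = 24/5 kN
  M_A = w₀L²/30 = 8·4²/30 = 64/15 kN·m
  R_B = 7w₀L/20 = 7·8·4/20 = 56/5 kN
  M_B = -w₀L²/20 = -8·4²/20 = -32/5 kN·m
Load 4 — point force P=10 kN at a=2 m (b=L-a=2):
  R_A = Pb²(3a+b)/L³ = 10·2²·(3·2+2)/4³ = 5 kN
  M_A = Pab²/L² = 10·2·2²/4² = 5 kN·m
  R_B = Pa²(a+3b)/L³ = 10·2²·(2+3·2)/4³ = 5 kN
  M_B = -Pa²b/L² = -10·2²·2/4² = -5 kN·m
Superposition: R_A = -659/125 kN, M_A = 491/375 kN·m, R_B = 659/125 kN, M_B = -2299/375 kN·m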